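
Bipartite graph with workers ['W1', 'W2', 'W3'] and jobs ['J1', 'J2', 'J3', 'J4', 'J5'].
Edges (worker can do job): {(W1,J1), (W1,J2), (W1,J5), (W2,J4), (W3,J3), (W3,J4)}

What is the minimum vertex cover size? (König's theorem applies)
Minimum vertex cover size = 3

By König's theorem: in bipartite graphs,
min vertex cover = max matching = 3

Maximum matching has size 3, so minimum vertex cover also has size 3.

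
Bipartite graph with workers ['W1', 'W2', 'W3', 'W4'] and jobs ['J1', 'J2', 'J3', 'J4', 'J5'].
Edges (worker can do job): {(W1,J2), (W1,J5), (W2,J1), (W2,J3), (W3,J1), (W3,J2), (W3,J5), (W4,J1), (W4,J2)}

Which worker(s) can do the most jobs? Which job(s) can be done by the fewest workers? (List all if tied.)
Most versatile: W3 (3 jobs); Least covered: J4 (0 workers)

Worker degrees (jobs they can do): W1:2, W2:2, W3:3, W4:2
Job degrees (workers who can do it): J1:3, J2:3, J3:1, J4:0, J5:2

Maximum worker degree is 3, achieved by: W3
Minimum job degree is 0, achieved by: J4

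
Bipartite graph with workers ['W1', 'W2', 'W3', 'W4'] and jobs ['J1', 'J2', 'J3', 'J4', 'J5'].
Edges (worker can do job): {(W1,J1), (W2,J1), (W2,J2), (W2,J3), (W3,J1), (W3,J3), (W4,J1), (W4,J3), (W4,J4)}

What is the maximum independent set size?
Maximum independent set = 5

By König's theorem:
- Min vertex cover = Max matching = 4
- Max independent set = Total vertices - Min vertex cover
- Max independent set = 9 - 4 = 5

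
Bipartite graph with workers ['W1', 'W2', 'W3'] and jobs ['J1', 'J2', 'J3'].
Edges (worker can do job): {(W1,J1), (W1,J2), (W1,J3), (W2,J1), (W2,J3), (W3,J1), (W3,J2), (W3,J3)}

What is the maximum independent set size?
Maximum independent set = 3

By König's theorem:
- Min vertex cover = Max matching = 3
- Max independent set = Total vertices - Min vertex cover
- Max independent set = 6 - 3 = 3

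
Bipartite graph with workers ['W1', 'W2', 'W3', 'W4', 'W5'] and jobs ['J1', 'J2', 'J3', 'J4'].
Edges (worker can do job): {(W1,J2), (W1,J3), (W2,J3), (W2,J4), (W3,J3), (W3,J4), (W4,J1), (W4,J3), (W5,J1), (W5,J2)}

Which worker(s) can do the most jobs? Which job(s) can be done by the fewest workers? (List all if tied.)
Most versatile: W1, W2, W3, W4, W5 (2 jobs); Least covered: J1, J2, J4 (2 workers)

Worker degrees (jobs they can do): W1:2, W2:2, W3:2, W4:2, W5:2
Job degrees (workers who can do it): J1:2, J2:2, J3:4, J4:2

Maximum worker degree is 2, achieved by: W1, W2, W3, W4, W5
Minimum job degree is 2, achieved by: J1, J2, J4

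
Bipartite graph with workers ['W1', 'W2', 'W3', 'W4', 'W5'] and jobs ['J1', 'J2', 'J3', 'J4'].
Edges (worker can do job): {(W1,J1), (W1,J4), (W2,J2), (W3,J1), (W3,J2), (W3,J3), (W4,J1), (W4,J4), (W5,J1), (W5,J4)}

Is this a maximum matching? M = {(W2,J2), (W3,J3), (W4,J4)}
No, size 3 is not maximum

Proposed matching has size 3.
Maximum matching size for this graph: 4.

This is NOT maximum - can be improved to size 4.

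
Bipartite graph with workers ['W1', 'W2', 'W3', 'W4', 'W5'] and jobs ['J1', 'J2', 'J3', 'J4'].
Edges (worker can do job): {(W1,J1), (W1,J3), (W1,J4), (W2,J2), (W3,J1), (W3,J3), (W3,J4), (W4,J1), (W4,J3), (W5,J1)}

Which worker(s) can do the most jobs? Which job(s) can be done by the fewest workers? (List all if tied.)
Most versatile: W1, W3 (3 jobs); Least covered: J2 (1 workers)

Worker degrees (jobs they can do): W1:3, W2:1, W3:3, W4:2, W5:1
Job degrees (workers who can do it): J1:4, J2:1, J3:3, J4:2

Maximum worker degree is 3, achieved by: W1, W3
Minimum job degree is 1, achieved by: J2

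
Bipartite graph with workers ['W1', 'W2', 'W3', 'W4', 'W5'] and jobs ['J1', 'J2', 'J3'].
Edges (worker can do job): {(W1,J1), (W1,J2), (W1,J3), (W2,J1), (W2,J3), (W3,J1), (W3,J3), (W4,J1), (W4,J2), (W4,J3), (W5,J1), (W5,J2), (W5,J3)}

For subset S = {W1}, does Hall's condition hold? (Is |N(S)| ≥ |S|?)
Yes: |N(S)| = 3, |S| = 1

Subset S = {W1}
Neighbors N(S) = {J1, J2, J3}

|N(S)| = 3, |S| = 1
Hall's condition: |N(S)| ≥ |S| is satisfied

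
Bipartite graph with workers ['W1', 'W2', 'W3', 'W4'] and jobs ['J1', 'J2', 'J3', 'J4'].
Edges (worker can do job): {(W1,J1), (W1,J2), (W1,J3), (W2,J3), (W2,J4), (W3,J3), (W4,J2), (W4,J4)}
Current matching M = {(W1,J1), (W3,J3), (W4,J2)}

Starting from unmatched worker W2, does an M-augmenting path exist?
Yes: W2 → J4

An M-augmenting path alternates non-matching / matching edges, starting and ending at unmatched vertices.
Path: W2 → J4
(J4 is unmatched in M, so the path is augmenting.)
Flipping edges along this path would increase |M| from 3 to 4.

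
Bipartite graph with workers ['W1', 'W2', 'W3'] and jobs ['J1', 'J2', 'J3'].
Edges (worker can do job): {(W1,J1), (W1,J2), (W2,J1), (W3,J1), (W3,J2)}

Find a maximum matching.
Matching: {(W1,J2), (W3,J1)}

Maximum matching (size 2):
  W1 → J2
  W3 → J1

Each worker is assigned to at most one job, and each job to at most one worker.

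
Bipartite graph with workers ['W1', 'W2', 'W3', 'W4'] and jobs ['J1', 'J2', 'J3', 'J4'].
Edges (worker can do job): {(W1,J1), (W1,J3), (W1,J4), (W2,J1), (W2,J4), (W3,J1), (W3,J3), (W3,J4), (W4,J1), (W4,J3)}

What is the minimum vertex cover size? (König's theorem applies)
Minimum vertex cover size = 3

By König's theorem: in bipartite graphs,
min vertex cover = max matching = 3

Maximum matching has size 3, so minimum vertex cover also has size 3.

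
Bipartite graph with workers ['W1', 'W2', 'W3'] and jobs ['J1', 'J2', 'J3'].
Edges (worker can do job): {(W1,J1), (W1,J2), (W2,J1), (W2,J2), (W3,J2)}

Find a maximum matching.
Matching: {(W1,J1), (W3,J2)}

Maximum matching (size 2):
  W1 → J1
  W3 → J2

Each worker is assigned to at most one job, and each job to at most one worker.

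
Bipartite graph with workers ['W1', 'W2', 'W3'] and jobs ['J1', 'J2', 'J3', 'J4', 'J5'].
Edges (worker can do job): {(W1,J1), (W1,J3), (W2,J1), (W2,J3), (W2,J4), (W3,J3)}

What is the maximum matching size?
Maximum matching size = 3

Maximum matching: {(W1,J1), (W2,J4), (W3,J3)}
Size: 3

This assigns 3 workers to 3 distinct jobs.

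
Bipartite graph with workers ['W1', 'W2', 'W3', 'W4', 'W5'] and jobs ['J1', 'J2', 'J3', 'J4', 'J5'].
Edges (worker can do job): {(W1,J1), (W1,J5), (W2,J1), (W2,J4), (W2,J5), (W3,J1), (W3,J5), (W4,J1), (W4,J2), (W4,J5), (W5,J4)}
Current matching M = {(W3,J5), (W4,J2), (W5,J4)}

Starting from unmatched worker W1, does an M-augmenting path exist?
Yes: W1 → J1

An M-augmenting path alternates non-matching / matching edges, starting and ending at unmatched vertices.
Path: W1 → J1
(J1 is unmatched in M, so the path is augmenting.)
Flipping edges along this path would increase |M| from 3 to 4.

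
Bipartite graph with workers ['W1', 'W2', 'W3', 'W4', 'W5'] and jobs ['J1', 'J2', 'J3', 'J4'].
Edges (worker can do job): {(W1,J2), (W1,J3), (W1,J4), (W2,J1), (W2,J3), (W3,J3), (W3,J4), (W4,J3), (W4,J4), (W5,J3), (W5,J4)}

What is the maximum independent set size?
Maximum independent set = 5

By König's theorem:
- Min vertex cover = Max matching = 4
- Max independent set = Total vertices - Min vertex cover
- Max independent set = 9 - 4 = 5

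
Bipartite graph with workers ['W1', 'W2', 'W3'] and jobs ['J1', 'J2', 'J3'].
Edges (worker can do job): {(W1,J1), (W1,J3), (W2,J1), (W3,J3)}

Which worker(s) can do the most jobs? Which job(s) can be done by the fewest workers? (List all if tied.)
Most versatile: W1 (2 jobs); Least covered: J2 (0 workers)

Worker degrees (jobs they can do): W1:2, W2:1, W3:1
Job degrees (workers who can do it): J1:2, J2:0, J3:2

Maximum worker degree is 2, achieved by: W1
Minimum job degree is 0, achieved by: J2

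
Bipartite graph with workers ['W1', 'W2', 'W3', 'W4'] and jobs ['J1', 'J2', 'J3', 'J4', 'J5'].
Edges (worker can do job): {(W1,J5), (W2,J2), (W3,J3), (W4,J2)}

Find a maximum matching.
Matching: {(W1,J5), (W3,J3), (W4,J2)}

Maximum matching (size 3):
  W1 → J5
  W3 → J3
  W4 → J2

Each worker is assigned to at most one job, and each job to at most one worker.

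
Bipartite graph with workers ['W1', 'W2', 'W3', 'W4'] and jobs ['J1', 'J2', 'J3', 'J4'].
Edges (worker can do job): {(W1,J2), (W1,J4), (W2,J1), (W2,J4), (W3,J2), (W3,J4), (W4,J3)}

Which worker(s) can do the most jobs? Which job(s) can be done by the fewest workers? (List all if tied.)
Most versatile: W1, W2, W3 (2 jobs); Least covered: J1, J3 (1 workers)

Worker degrees (jobs they can do): W1:2, W2:2, W3:2, W4:1
Job degrees (workers who can do it): J1:1, J2:2, J3:1, J4:3

Maximum worker degree is 2, achieved by: W1, W2, W3
Minimum job degree is 1, achieved by: J1, J3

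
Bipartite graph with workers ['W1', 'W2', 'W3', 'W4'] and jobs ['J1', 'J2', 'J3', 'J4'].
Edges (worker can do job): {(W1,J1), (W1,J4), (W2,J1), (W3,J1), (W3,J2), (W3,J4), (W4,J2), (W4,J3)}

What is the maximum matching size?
Maximum matching size = 4

Maximum matching: {(W1,J4), (W2,J1), (W3,J2), (W4,J3)}
Size: 4

This assigns 4 workers to 4 distinct jobs.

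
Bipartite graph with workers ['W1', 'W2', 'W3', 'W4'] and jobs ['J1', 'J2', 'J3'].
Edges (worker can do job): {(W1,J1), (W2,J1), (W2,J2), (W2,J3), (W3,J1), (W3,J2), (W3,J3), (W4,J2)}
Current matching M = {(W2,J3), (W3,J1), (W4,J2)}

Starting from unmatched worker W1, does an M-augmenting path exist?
No augmenting path from W1

Alternating search from W1 reaches jobs: {J1, J2, J3}.
Every reachable job is already matched in M, and following those matched edges back to workers exposes no further unvisited jobs.
No M-augmenting path from W1 exists.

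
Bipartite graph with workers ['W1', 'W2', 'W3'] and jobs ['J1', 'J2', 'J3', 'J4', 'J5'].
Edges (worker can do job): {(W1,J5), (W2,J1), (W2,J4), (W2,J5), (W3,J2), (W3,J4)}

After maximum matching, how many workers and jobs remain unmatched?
Unmatched: 0 workers, 2 jobs

Maximum matching size: 3
Workers: 3 total, 3 matched, 0 unmatched
Jobs: 5 total, 3 matched, 2 unmatched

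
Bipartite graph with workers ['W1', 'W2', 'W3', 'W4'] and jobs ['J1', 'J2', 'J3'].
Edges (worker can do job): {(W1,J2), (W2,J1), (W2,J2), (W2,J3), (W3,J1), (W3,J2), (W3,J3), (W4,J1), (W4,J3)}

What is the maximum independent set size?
Maximum independent set = 4

By König's theorem:
- Min vertex cover = Max matching = 3
- Max independent set = Total vertices - Min vertex cover
- Max independent set = 7 - 3 = 4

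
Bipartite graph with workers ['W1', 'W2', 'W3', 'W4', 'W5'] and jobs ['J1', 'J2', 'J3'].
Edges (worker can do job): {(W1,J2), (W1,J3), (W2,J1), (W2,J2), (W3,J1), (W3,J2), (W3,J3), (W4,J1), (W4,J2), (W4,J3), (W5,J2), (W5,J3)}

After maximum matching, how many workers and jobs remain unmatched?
Unmatched: 2 workers, 0 jobs

Maximum matching size: 3
Workers: 5 total, 3 matched, 2 unmatched
Jobs: 3 total, 3 matched, 0 unmatched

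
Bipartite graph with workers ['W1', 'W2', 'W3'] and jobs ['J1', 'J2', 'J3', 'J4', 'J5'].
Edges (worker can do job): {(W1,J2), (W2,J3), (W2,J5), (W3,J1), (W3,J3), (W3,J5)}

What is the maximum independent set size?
Maximum independent set = 5

By König's theorem:
- Min vertex cover = Max matching = 3
- Max independent set = Total vertices - Min vertex cover
- Max independent set = 8 - 3 = 5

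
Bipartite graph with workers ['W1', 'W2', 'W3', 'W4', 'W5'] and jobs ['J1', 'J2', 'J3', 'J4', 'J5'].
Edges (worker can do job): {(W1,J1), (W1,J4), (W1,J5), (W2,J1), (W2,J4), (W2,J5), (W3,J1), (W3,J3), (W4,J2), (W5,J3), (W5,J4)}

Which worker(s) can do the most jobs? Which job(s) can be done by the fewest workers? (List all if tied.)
Most versatile: W1, W2 (3 jobs); Least covered: J2 (1 workers)

Worker degrees (jobs they can do): W1:3, W2:3, W3:2, W4:1, W5:2
Job degrees (workers who can do it): J1:3, J2:1, J3:2, J4:3, J5:2

Maximum worker degree is 3, achieved by: W1, W2
Minimum job degree is 1, achieved by: J2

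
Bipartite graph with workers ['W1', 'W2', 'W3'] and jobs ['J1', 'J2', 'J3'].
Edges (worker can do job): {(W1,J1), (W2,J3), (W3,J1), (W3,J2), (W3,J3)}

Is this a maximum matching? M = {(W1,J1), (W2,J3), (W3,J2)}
Yes, size 3 is maximum

Proposed matching has size 3.
Maximum matching size for this graph: 3.

This is a maximum matching.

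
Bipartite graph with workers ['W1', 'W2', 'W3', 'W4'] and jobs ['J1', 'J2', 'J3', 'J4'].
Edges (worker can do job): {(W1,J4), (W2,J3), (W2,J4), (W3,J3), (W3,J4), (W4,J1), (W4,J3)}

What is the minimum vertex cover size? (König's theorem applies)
Minimum vertex cover size = 3

By König's theorem: in bipartite graphs,
min vertex cover = max matching = 3

Maximum matching has size 3, so minimum vertex cover also has size 3.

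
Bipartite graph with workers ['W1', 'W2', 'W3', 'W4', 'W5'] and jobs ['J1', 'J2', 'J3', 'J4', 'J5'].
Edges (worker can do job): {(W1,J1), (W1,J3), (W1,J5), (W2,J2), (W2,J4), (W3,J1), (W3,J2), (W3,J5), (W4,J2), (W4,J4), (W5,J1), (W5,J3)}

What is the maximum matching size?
Maximum matching size = 5

Maximum matching: {(W1,J5), (W2,J4), (W3,J1), (W4,J2), (W5,J3)}
Size: 5

This assigns 5 workers to 5 distinct jobs.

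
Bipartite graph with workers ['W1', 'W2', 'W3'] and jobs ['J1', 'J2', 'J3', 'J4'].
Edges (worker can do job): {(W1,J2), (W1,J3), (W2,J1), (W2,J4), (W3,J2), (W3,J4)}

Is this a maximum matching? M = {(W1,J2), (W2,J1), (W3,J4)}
Yes, size 3 is maximum

Proposed matching has size 3.
Maximum matching size for this graph: 3.

This is a maximum matching.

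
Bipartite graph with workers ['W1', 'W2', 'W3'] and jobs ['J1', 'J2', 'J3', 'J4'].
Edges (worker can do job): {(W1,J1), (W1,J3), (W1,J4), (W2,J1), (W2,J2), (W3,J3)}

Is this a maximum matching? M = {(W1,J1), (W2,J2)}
No, size 2 is not maximum

Proposed matching has size 2.
Maximum matching size for this graph: 3.

This is NOT maximum - can be improved to size 3.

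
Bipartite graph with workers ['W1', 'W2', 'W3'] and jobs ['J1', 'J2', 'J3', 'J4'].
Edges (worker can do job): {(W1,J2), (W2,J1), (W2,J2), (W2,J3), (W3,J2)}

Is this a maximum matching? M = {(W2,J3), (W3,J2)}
Yes, size 2 is maximum

Proposed matching has size 2.
Maximum matching size for this graph: 2.

This is a maximum matching.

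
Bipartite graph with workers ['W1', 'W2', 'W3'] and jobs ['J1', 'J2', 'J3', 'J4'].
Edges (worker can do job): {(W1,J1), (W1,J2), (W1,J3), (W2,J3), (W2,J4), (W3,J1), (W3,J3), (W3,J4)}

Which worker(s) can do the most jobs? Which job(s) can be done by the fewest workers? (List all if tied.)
Most versatile: W1, W3 (3 jobs); Least covered: J2 (1 workers)

Worker degrees (jobs they can do): W1:3, W2:2, W3:3
Job degrees (workers who can do it): J1:2, J2:1, J3:3, J4:2

Maximum worker degree is 3, achieved by: W1, W3
Minimum job degree is 1, achieved by: J2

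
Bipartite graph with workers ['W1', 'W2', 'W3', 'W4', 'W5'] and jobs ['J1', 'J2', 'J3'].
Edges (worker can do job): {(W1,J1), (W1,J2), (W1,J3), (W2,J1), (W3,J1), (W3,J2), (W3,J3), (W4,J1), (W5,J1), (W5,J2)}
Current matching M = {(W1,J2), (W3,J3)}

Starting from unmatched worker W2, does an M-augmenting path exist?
Yes: W2 → J1

An M-augmenting path alternates non-matching / matching edges, starting and ending at unmatched vertices.
Path: W2 → J1
(J1 is unmatched in M, so the path is augmenting.)
Flipping edges along this path would increase |M| from 2 to 3.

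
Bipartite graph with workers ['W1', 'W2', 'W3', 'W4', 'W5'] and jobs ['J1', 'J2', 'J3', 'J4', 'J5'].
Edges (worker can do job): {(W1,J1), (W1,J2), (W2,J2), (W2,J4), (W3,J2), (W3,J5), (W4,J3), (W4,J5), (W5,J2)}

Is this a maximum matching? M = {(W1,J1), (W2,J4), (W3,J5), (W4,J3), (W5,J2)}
Yes, size 5 is maximum

Proposed matching has size 5.
Maximum matching size for this graph: 5.

This is a maximum matching.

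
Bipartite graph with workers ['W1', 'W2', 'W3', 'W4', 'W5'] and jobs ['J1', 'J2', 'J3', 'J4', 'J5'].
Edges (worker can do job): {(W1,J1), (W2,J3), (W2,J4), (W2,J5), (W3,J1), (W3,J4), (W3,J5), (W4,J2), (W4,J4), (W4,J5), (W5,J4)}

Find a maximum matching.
Matching: {(W1,J1), (W2,J3), (W3,J5), (W4,J2), (W5,J4)}

Maximum matching (size 5):
  W1 → J1
  W2 → J3
  W3 → J5
  W4 → J2
  W5 → J4

Each worker is assigned to at most one job, and each job to at most one worker.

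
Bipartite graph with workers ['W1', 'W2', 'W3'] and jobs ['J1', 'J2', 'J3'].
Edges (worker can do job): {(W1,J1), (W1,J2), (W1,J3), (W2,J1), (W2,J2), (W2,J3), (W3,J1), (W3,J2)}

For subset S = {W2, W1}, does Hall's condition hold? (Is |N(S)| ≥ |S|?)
Yes: |N(S)| = 3, |S| = 2

Subset S = {W2, W1}
Neighbors N(S) = {J1, J2, J3}

|N(S)| = 3, |S| = 2
Hall's condition: |N(S)| ≥ |S| is satisfied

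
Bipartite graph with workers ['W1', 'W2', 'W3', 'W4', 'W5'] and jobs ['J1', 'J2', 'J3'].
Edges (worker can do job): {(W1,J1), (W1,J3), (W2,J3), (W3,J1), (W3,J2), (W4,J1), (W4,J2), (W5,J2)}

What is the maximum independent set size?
Maximum independent set = 5

By König's theorem:
- Min vertex cover = Max matching = 3
- Max independent set = Total vertices - Min vertex cover
- Max independent set = 8 - 3 = 5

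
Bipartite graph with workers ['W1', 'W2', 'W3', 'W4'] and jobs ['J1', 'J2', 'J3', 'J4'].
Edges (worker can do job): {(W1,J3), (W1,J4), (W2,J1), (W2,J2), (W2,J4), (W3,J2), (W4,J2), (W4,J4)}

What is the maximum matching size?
Maximum matching size = 4

Maximum matching: {(W1,J3), (W2,J1), (W3,J2), (W4,J4)}
Size: 4

This assigns 4 workers to 4 distinct jobs.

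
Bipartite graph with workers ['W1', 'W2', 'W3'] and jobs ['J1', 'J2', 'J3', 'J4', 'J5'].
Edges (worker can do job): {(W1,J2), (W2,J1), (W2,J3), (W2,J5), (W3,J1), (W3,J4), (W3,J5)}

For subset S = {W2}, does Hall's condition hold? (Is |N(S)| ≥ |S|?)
Yes: |N(S)| = 3, |S| = 1

Subset S = {W2}
Neighbors N(S) = {J1, J3, J5}

|N(S)| = 3, |S| = 1
Hall's condition: |N(S)| ≥ |S| is satisfied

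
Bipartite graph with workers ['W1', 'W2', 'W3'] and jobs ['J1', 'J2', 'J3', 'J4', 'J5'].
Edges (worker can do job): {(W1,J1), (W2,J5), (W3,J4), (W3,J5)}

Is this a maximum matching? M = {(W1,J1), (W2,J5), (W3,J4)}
Yes, size 3 is maximum

Proposed matching has size 3.
Maximum matching size for this graph: 3.

This is a maximum matching.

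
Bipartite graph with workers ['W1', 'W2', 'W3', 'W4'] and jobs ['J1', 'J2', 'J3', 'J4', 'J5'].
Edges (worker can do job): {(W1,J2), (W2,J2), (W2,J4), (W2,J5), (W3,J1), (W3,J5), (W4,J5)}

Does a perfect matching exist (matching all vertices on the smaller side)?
Yes, perfect matching exists (size 4)

Perfect matching: {(W1,J2), (W2,J4), (W3,J1), (W4,J5)}
All 4 vertices on the smaller side are matched.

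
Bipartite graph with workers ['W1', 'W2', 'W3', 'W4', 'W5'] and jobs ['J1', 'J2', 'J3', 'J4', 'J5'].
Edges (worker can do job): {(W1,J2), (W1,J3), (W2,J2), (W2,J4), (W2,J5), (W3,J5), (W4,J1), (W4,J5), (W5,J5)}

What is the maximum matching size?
Maximum matching size = 4

Maximum matching: {(W1,J3), (W2,J2), (W3,J5), (W4,J1)}
Size: 4

This assigns 4 workers to 4 distinct jobs.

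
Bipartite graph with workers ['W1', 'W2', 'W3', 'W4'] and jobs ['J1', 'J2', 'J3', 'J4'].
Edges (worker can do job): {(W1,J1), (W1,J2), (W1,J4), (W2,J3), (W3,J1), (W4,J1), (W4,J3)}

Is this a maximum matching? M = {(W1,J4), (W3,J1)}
No, size 2 is not maximum

Proposed matching has size 2.
Maximum matching size for this graph: 3.

This is NOT maximum - can be improved to size 3.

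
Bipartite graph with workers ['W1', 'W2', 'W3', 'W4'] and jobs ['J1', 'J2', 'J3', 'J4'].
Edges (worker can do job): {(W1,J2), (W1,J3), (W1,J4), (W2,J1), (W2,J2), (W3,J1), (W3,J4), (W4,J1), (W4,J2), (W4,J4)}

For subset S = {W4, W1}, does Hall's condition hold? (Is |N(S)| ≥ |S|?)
Yes: |N(S)| = 4, |S| = 2

Subset S = {W4, W1}
Neighbors N(S) = {J1, J2, J3, J4}

|N(S)| = 4, |S| = 2
Hall's condition: |N(S)| ≥ |S| is satisfied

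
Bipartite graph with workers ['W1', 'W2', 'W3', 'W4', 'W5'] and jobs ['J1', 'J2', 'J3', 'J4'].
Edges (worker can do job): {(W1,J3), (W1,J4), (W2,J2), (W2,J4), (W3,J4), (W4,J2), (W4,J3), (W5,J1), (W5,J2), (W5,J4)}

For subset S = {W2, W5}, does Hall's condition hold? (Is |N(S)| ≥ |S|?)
Yes: |N(S)| = 3, |S| = 2

Subset S = {W2, W5}
Neighbors N(S) = {J1, J2, J4}

|N(S)| = 3, |S| = 2
Hall's condition: |N(S)| ≥ |S| is satisfied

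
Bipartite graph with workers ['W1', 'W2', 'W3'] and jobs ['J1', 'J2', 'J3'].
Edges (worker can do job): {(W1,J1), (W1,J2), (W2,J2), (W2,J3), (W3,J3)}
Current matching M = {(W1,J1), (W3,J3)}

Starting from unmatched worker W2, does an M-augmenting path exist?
Yes: W2 → J2

An M-augmenting path alternates non-matching / matching edges, starting and ending at unmatched vertices.
Path: W2 → J2
(J2 is unmatched in M, so the path is augmenting.)
Flipping edges along this path would increase |M| from 2 to 3.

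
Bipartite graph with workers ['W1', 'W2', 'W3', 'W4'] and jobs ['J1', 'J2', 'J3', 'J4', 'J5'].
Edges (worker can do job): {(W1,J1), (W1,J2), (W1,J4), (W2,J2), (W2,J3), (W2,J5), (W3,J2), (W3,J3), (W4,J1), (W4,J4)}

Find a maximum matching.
Matching: {(W1,J4), (W2,J5), (W3,J3), (W4,J1)}

Maximum matching (size 4):
  W1 → J4
  W2 → J5
  W3 → J3
  W4 → J1

Each worker is assigned to at most one job, and each job to at most one worker.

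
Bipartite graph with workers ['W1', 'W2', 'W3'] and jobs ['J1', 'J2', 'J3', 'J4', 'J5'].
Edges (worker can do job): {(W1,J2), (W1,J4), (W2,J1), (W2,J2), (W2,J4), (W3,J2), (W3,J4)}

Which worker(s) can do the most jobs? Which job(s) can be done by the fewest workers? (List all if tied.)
Most versatile: W2 (3 jobs); Least covered: J3, J5 (0 workers)

Worker degrees (jobs they can do): W1:2, W2:3, W3:2
Job degrees (workers who can do it): J1:1, J2:3, J3:0, J4:3, J5:0

Maximum worker degree is 3, achieved by: W2
Minimum job degree is 0, achieved by: J3, J5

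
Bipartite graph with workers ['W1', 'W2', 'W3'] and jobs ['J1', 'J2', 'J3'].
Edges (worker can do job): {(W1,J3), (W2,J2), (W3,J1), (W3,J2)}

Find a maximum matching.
Matching: {(W1,J3), (W2,J2), (W3,J1)}

Maximum matching (size 3):
  W1 → J3
  W2 → J2
  W3 → J1

Each worker is assigned to at most one job, and each job to at most one worker.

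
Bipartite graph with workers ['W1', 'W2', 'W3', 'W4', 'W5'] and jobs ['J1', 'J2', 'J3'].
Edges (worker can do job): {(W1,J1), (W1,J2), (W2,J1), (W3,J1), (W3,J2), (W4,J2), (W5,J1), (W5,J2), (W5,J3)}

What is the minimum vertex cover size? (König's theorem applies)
Minimum vertex cover size = 3

By König's theorem: in bipartite graphs,
min vertex cover = max matching = 3

Maximum matching has size 3, so minimum vertex cover also has size 3.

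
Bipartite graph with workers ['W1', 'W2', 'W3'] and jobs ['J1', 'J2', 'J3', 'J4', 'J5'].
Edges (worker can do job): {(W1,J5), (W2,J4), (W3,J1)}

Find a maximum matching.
Matching: {(W1,J5), (W2,J4), (W3,J1)}

Maximum matching (size 3):
  W1 → J5
  W2 → J4
  W3 → J1

Each worker is assigned to at most one job, and each job to at most one worker.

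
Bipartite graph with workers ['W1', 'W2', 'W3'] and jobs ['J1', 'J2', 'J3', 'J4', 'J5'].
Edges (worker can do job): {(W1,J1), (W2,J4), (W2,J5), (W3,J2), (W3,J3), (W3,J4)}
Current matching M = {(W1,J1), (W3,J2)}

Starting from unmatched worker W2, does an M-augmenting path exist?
Yes: W2 → J4

An M-augmenting path alternates non-matching / matching edges, starting and ending at unmatched vertices.
Path: W2 → J4
(J4 is unmatched in M, so the path is augmenting.)
Flipping edges along this path would increase |M| from 2 to 3.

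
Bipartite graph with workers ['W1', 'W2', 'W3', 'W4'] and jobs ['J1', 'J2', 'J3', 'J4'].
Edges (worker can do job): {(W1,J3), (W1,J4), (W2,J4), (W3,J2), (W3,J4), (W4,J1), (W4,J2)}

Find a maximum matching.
Matching: {(W1,J3), (W2,J4), (W3,J2), (W4,J1)}

Maximum matching (size 4):
  W1 → J3
  W2 → J4
  W3 → J2
  W4 → J1

Each worker is assigned to at most one job, and each job to at most one worker.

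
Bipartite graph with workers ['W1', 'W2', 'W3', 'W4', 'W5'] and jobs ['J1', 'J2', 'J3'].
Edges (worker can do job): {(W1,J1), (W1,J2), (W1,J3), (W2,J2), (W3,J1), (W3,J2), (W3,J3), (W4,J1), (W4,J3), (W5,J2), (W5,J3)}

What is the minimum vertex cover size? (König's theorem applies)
Minimum vertex cover size = 3

By König's theorem: in bipartite graphs,
min vertex cover = max matching = 3

Maximum matching has size 3, so minimum vertex cover also has size 3.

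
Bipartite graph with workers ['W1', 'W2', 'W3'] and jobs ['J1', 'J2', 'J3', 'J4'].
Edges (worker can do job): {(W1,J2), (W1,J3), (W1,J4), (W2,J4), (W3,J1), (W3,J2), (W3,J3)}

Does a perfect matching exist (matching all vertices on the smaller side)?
Yes, perfect matching exists (size 3)

Perfect matching: {(W1,J3), (W2,J4), (W3,J2)}
All 3 vertices on the smaller side are matched.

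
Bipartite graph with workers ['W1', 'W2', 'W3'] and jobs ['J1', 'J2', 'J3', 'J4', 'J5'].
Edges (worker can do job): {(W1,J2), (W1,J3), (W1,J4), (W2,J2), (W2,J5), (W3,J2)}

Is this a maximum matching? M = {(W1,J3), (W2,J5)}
No, size 2 is not maximum

Proposed matching has size 2.
Maximum matching size for this graph: 3.

This is NOT maximum - can be improved to size 3.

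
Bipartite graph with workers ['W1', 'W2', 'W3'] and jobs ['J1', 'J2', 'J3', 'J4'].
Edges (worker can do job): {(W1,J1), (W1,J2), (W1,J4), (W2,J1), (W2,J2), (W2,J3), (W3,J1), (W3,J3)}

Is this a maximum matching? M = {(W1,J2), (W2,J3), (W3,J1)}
Yes, size 3 is maximum

Proposed matching has size 3.
Maximum matching size for this graph: 3.

This is a maximum matching.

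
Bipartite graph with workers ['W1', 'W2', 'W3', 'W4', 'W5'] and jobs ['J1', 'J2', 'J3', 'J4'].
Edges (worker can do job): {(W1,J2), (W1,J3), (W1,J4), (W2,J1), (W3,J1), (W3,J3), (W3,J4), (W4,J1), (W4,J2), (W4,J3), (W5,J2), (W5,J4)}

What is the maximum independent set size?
Maximum independent set = 5

By König's theorem:
- Min vertex cover = Max matching = 4
- Max independent set = Total vertices - Min vertex cover
- Max independent set = 9 - 4 = 5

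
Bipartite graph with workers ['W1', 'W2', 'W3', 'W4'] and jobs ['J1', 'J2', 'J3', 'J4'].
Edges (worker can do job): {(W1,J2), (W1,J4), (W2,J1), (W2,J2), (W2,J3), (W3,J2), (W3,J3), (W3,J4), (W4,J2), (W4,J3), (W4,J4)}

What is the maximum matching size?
Maximum matching size = 4

Maximum matching: {(W1,J2), (W2,J1), (W3,J3), (W4,J4)}
Size: 4

This assigns 4 workers to 4 distinct jobs.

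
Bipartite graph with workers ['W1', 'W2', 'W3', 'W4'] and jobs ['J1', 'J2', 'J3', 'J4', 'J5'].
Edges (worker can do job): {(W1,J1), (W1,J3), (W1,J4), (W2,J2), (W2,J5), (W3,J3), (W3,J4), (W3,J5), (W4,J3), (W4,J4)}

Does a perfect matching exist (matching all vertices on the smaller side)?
Yes, perfect matching exists (size 4)

Perfect matching: {(W1,J3), (W2,J2), (W3,J5), (W4,J4)}
All 4 vertices on the smaller side are matched.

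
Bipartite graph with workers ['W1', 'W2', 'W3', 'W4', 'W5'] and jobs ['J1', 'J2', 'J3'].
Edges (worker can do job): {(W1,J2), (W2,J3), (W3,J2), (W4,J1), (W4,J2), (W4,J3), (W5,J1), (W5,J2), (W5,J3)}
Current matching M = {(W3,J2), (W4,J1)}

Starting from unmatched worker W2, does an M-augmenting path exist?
Yes: W2 → J3

An M-augmenting path alternates non-matching / matching edges, starting and ending at unmatched vertices.
Path: W2 → J3
(J3 is unmatched in M, so the path is augmenting.)
Flipping edges along this path would increase |M| from 2 to 3.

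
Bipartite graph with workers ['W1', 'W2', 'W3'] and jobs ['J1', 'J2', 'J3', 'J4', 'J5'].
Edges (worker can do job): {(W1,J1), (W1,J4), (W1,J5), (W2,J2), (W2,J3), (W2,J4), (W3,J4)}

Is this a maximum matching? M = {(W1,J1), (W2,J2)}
No, size 2 is not maximum

Proposed matching has size 2.
Maximum matching size for this graph: 3.

This is NOT maximum - can be improved to size 3.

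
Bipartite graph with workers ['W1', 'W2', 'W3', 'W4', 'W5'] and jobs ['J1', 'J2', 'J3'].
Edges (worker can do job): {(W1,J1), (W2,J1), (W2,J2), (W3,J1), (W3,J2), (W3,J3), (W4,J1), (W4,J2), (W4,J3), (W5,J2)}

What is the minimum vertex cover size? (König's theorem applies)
Minimum vertex cover size = 3

By König's theorem: in bipartite graphs,
min vertex cover = max matching = 3

Maximum matching has size 3, so minimum vertex cover also has size 3.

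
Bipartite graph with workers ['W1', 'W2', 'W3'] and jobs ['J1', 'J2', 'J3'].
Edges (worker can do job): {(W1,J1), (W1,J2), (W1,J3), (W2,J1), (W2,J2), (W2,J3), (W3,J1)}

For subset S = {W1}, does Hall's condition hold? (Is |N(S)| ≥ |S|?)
Yes: |N(S)| = 3, |S| = 1

Subset S = {W1}
Neighbors N(S) = {J1, J2, J3}

|N(S)| = 3, |S| = 1
Hall's condition: |N(S)| ≥ |S| is satisfied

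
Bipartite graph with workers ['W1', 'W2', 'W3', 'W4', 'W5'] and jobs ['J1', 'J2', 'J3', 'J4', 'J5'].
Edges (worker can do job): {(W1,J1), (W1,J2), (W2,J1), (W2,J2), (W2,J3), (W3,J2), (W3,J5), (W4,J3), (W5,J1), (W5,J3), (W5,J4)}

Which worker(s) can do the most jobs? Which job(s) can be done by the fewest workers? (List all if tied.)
Most versatile: W2, W5 (3 jobs); Least covered: J4, J5 (1 workers)

Worker degrees (jobs they can do): W1:2, W2:3, W3:2, W4:1, W5:3
Job degrees (workers who can do it): J1:3, J2:3, J3:3, J4:1, J5:1

Maximum worker degree is 3, achieved by: W2, W5
Minimum job degree is 1, achieved by: J4, J5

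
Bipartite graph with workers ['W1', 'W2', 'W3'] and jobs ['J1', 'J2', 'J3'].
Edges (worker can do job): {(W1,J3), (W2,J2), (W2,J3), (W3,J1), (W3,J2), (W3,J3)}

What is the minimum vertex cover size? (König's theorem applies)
Minimum vertex cover size = 3

By König's theorem: in bipartite graphs,
min vertex cover = max matching = 3

Maximum matching has size 3, so minimum vertex cover also has size 3.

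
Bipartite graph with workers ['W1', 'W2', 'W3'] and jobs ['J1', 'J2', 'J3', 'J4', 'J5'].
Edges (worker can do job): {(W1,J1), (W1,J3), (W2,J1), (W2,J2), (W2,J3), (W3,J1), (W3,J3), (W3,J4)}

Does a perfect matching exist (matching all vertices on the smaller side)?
Yes, perfect matching exists (size 3)

Perfect matching: {(W1,J1), (W2,J2), (W3,J3)}
All 3 vertices on the smaller side are matched.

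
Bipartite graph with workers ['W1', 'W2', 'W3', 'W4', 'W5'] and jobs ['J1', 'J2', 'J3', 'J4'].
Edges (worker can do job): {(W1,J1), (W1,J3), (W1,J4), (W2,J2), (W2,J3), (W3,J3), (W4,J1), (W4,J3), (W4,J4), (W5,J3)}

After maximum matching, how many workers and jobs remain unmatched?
Unmatched: 1 workers, 0 jobs

Maximum matching size: 4
Workers: 5 total, 4 matched, 1 unmatched
Jobs: 4 total, 4 matched, 0 unmatched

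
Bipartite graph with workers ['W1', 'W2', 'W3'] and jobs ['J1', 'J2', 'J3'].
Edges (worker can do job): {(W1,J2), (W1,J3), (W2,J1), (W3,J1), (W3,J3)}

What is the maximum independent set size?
Maximum independent set = 3

By König's theorem:
- Min vertex cover = Max matching = 3
- Max independent set = Total vertices - Min vertex cover
- Max independent set = 6 - 3 = 3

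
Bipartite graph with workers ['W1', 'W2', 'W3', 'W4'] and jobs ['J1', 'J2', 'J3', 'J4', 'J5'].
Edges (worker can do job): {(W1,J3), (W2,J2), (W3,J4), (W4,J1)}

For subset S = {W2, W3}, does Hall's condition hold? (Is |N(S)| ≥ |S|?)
Yes: |N(S)| = 2, |S| = 2

Subset S = {W2, W3}
Neighbors N(S) = {J2, J4}

|N(S)| = 2, |S| = 2
Hall's condition: |N(S)| ≥ |S| is satisfied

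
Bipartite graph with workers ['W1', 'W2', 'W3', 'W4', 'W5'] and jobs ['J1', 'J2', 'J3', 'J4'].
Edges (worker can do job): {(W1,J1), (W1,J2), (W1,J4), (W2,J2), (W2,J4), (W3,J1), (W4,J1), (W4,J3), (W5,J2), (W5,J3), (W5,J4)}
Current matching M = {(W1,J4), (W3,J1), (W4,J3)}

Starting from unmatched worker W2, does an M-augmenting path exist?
Yes: W2 → J2

An M-augmenting path alternates non-matching / matching edges, starting and ending at unmatched vertices.
Path: W2 → J2
(J2 is unmatched in M, so the path is augmenting.)
Flipping edges along this path would increase |M| from 3 to 4.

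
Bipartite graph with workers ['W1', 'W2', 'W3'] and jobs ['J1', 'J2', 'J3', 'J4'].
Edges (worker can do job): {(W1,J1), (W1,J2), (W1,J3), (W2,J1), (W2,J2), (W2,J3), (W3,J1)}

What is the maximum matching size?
Maximum matching size = 3

Maximum matching: {(W1,J3), (W2,J2), (W3,J1)}
Size: 3

This assigns 3 workers to 3 distinct jobs.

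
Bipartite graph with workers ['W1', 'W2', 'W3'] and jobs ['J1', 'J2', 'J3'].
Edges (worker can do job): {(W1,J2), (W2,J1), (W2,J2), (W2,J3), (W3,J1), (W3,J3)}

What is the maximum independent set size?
Maximum independent set = 3

By König's theorem:
- Min vertex cover = Max matching = 3
- Max independent set = Total vertices - Min vertex cover
- Max independent set = 6 - 3 = 3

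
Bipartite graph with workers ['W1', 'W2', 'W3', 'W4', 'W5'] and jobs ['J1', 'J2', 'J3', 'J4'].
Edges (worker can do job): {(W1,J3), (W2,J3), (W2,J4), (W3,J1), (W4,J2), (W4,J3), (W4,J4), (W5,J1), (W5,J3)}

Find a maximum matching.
Matching: {(W2,J4), (W3,J1), (W4,J2), (W5,J3)}

Maximum matching (size 4):
  W2 → J4
  W3 → J1
  W4 → J2
  W5 → J3

Each worker is assigned to at most one job, and each job to at most one worker.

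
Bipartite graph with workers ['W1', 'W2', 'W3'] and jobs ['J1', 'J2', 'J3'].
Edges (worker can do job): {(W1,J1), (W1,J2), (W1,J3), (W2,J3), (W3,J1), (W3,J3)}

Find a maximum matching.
Matching: {(W1,J2), (W2,J3), (W3,J1)}

Maximum matching (size 3):
  W1 → J2
  W2 → J3
  W3 → J1

Each worker is assigned to at most one job, and each job to at most one worker.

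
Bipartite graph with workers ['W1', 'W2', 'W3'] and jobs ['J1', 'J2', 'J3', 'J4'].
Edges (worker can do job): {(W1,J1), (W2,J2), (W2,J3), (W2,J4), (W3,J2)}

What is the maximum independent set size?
Maximum independent set = 4

By König's theorem:
- Min vertex cover = Max matching = 3
- Max independent set = Total vertices - Min vertex cover
- Max independent set = 7 - 3 = 4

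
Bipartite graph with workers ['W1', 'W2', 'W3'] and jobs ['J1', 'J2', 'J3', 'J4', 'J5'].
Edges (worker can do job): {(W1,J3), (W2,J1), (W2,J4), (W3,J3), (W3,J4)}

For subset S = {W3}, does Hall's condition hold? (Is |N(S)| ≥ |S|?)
Yes: |N(S)| = 2, |S| = 1

Subset S = {W3}
Neighbors N(S) = {J3, J4}

|N(S)| = 2, |S| = 1
Hall's condition: |N(S)| ≥ |S| is satisfied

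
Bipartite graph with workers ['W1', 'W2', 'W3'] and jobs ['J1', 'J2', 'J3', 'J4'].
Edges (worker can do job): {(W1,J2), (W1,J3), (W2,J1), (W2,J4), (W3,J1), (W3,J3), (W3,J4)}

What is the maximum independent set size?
Maximum independent set = 4

By König's theorem:
- Min vertex cover = Max matching = 3
- Max independent set = Total vertices - Min vertex cover
- Max independent set = 7 - 3 = 4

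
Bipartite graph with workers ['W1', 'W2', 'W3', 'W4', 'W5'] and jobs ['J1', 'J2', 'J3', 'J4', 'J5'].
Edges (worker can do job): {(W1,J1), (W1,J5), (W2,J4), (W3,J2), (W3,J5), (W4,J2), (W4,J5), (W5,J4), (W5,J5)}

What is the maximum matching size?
Maximum matching size = 4

Maximum matching: {(W1,J1), (W3,J2), (W4,J5), (W5,J4)}
Size: 4

This assigns 4 workers to 4 distinct jobs.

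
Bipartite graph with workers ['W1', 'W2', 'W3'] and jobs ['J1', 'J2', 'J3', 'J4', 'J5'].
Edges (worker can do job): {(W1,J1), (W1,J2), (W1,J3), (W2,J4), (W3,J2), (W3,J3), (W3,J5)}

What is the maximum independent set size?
Maximum independent set = 5

By König's theorem:
- Min vertex cover = Max matching = 3
- Max independent set = Total vertices - Min vertex cover
- Max independent set = 8 - 3 = 5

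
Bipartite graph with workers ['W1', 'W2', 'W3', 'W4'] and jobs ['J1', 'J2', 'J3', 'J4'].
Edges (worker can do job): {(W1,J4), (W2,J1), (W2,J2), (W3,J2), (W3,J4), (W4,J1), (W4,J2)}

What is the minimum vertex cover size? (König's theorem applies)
Minimum vertex cover size = 3

By König's theorem: in bipartite graphs,
min vertex cover = max matching = 3

Maximum matching has size 3, so minimum vertex cover also has size 3.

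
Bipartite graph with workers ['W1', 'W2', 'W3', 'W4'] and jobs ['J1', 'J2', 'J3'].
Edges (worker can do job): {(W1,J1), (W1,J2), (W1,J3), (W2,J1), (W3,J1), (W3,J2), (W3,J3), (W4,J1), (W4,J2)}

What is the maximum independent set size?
Maximum independent set = 4

By König's theorem:
- Min vertex cover = Max matching = 3
- Max independent set = Total vertices - Min vertex cover
- Max independent set = 7 - 3 = 4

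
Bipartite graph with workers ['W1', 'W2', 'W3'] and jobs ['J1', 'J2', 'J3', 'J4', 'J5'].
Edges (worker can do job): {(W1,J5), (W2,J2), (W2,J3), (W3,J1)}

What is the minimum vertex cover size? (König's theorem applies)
Minimum vertex cover size = 3

By König's theorem: in bipartite graphs,
min vertex cover = max matching = 3

Maximum matching has size 3, so minimum vertex cover also has size 3.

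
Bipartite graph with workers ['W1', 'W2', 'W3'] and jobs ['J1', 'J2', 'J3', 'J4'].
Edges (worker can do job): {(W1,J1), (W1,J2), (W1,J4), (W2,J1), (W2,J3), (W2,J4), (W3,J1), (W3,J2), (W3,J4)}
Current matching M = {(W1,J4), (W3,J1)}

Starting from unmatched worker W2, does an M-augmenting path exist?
Yes: W2 → J3

An M-augmenting path alternates non-matching / matching edges, starting and ending at unmatched vertices.
Path: W2 → J3
(J3 is unmatched in M, so the path is augmenting.)
Flipping edges along this path would increase |M| from 2 to 3.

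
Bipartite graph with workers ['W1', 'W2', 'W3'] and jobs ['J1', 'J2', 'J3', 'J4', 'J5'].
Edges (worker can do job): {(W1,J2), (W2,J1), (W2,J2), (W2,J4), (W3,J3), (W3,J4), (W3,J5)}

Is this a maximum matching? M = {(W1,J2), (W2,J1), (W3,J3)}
Yes, size 3 is maximum

Proposed matching has size 3.
Maximum matching size for this graph: 3.

This is a maximum matching.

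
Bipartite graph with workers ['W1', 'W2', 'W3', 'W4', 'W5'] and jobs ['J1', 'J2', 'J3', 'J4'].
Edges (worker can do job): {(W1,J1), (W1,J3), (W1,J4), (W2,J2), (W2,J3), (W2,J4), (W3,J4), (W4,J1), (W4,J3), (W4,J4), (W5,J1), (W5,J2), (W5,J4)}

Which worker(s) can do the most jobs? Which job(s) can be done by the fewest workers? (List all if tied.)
Most versatile: W1, W2, W4, W5 (3 jobs); Least covered: J2 (2 workers)

Worker degrees (jobs they can do): W1:3, W2:3, W3:1, W4:3, W5:3
Job degrees (workers who can do it): J1:3, J2:2, J3:3, J4:5

Maximum worker degree is 3, achieved by: W1, W2, W4, W5
Minimum job degree is 2, achieved by: J2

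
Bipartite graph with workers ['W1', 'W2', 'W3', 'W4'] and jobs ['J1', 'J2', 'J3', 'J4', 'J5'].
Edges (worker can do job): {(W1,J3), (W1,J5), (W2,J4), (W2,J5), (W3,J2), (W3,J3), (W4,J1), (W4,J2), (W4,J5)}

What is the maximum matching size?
Maximum matching size = 4

Maximum matching: {(W1,J3), (W2,J4), (W3,J2), (W4,J5)}
Size: 4

This assigns 4 workers to 4 distinct jobs.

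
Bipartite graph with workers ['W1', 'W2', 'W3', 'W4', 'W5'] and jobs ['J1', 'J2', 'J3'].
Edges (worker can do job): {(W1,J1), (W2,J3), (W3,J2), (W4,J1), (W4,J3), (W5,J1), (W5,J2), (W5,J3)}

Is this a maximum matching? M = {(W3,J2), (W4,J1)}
No, size 2 is not maximum

Proposed matching has size 2.
Maximum matching size for this graph: 3.

This is NOT maximum - can be improved to size 3.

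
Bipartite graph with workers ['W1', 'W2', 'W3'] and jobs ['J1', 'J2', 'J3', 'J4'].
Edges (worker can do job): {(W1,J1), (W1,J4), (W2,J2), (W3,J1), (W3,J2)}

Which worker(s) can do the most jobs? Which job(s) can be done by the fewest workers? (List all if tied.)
Most versatile: W1, W3 (2 jobs); Least covered: J3 (0 workers)

Worker degrees (jobs they can do): W1:2, W2:1, W3:2
Job degrees (workers who can do it): J1:2, J2:2, J3:0, J4:1

Maximum worker degree is 2, achieved by: W1, W3
Minimum job degree is 0, achieved by: J3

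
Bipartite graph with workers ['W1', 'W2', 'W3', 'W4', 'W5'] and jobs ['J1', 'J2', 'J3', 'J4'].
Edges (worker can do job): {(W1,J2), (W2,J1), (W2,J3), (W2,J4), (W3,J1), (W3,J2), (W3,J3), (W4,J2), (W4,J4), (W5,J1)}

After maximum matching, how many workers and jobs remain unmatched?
Unmatched: 1 workers, 0 jobs

Maximum matching size: 4
Workers: 5 total, 4 matched, 1 unmatched
Jobs: 4 total, 4 matched, 0 unmatched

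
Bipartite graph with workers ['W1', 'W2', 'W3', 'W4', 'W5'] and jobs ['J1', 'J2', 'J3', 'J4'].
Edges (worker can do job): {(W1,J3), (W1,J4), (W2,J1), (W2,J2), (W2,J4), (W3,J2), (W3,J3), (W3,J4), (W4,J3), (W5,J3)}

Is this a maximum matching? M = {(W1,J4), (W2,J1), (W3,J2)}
No, size 3 is not maximum

Proposed matching has size 3.
Maximum matching size for this graph: 4.

This is NOT maximum - can be improved to size 4.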